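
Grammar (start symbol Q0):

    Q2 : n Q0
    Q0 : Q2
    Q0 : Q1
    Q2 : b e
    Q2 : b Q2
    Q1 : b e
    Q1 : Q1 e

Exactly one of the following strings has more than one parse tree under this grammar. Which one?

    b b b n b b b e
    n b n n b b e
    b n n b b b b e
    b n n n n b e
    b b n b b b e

b b b n b b b e: 1 tree
n b n n b b e: 1 tree
b n n b b b b e: 1 tree
b n n n n b e: 2 trees
b b n b b b e: 1 tree

b n n n n b e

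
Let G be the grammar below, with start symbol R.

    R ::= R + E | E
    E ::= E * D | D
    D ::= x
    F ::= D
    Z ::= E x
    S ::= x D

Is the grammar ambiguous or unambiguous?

Unambiguous

(F, Z, S are unreachable from R, so their rules don't affect L(R).) R → R + E | E  ;  E → E * D | D  — a left-associative chain with D at the bottom. Each string factors uniquely by precedence.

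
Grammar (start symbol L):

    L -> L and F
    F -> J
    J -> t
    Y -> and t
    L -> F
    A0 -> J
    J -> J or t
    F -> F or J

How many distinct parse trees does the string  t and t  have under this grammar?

Parse trees for t and t:
  [L [L [F [J t]]] and [F [J t]]]

1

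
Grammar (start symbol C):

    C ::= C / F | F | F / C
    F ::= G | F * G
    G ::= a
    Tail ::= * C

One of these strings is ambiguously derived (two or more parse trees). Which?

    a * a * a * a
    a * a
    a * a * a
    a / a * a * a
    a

a / a * a * a

a * a * a * a: 1 tree
a * a: 1 tree
a * a * a: 1 tree
a / a * a * a: 2 trees
a: 1 tree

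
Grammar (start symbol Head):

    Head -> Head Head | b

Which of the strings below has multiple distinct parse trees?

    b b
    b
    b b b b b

b b b b b

b b: 1 tree
b: 1 tree
b b b b b: 14 trees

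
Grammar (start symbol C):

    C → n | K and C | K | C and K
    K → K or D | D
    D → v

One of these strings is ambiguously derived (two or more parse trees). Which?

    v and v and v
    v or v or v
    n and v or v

v and v and v: 4 trees
v or v or v: 1 tree
n and v or v: 1 tree

v and v and v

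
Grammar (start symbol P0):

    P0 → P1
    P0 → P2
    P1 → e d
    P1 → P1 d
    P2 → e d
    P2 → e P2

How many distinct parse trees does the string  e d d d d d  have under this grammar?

1

Parse trees for e d d d d d:
  [P0 [P1 [P1 [P1 [P1 [P1 e d] d] d] d] d]]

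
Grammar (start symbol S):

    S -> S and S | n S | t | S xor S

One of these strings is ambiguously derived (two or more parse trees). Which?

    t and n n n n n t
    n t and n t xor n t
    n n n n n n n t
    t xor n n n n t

t and n n n n n t: 1 tree
n t and n t xor n t: 7 trees
n n n n n n n t: 1 tree
t xor n n n n t: 1 tree

n t and n t xor n t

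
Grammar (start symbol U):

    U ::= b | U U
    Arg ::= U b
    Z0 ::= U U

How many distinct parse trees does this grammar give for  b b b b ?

5

Parse trees for b b b b:
  [U [U b] [U [U b] [U [U b] [U b]]]]
  [U [U b] [U [U [U b] [U b]] [U b]]]
  [U [U [U b] [U b]] [U [U b] [U b]]]
  [U [U [U b] [U [U b] [U b]]] [U b]]
  [U [U [U [U b] [U b]] [U b]] [U b]]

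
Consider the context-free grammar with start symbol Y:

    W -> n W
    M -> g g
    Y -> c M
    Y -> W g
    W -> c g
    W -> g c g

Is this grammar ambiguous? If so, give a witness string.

Witness: c g g

Derivation 1: Y ⇒ c M ⇒ c g g
Derivation 2: Y ⇒ W g ⇒ c g g

Two distinct leftmost derivations for the same string.

Ambiguous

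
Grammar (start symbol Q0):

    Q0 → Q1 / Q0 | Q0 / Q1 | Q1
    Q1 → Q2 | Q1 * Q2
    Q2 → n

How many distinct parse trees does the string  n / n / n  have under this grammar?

4

Parse trees for n / n / n:
  [Q0 [Q1 [Q2 n]] / [Q0 [Q1 [Q2 n]] / [Q0 [Q1 [Q2 n]]]]]
  [Q0 [Q1 [Q2 n]] / [Q0 [Q0 [Q1 [Q2 n]]] / [Q1 [Q2 n]]]]
  [Q0 [Q0 [Q1 [Q2 n]] / [Q0 [Q1 [Q2 n]]]] / [Q1 [Q2 n]]]
  [Q0 [Q0 [Q0 [Q1 [Q2 n]]] / [Q1 [Q2 n]]] / [Q1 [Q2 n]]]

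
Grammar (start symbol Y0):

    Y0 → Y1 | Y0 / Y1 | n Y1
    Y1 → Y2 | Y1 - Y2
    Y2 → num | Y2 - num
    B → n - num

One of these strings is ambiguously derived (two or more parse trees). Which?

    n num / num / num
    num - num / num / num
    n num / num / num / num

n num / num / num: 1 tree
num - num / num / num: 2 trees
n num / num / num / num: 1 tree

num - num / num / num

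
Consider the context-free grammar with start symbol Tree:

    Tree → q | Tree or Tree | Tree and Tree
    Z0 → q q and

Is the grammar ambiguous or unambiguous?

Ambiguous

Witness: q and q and q

Derivation 1: Tree ⇒ Tree and Tree ⇒ q and Tree ⇒ q and Tree and Tree ⇒ q and q and Tree ⇒ q and q and q
Derivation 2: Tree ⇒ Tree and Tree ⇒ Tree and Tree and Tree ⇒ q and Tree and Tree ⇒ q and q and Tree ⇒ q and q and q

Two distinct leftmost derivations for the same string.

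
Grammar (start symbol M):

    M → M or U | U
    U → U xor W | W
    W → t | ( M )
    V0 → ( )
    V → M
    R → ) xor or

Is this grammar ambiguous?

(V0, V, R are unreachable from M, so their rules don't affect L(M).) The grammar is stratified — M handles 'or' (left-recursive), U handles 'xor', W atoms. Each operator has a fixed associativity and precedence level, so every string has one parse.

Unambiguous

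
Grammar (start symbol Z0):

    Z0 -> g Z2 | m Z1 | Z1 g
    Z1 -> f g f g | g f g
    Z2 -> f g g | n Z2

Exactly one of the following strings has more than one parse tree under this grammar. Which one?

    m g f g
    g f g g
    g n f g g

m g f g: 1 tree
g f g g: 2 trees
g n f g g: 1 tree

g f g g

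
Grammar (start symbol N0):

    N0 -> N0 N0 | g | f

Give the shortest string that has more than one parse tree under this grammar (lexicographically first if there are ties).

f f f

length 1: no string has ≥2 trees
length 2: no string has ≥2 trees
length 3: f f f has 2 parse trees

Two derivations of f f f:
  N0 ⇒ N0 N0 ⇒ N0 N0 N0 ⇒ f N0 N0 ⇒ f f N0 ⇒ f f f
  N0 ⇒ N0 N0 ⇒ f N0 ⇒ f N0 N0 ⇒ f f N0 ⇒ f f f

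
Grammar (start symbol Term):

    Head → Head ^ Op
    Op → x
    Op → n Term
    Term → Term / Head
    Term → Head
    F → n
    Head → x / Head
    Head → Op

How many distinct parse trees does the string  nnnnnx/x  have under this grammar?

Parse trees for nnnnnx/x:
  [Term [Term [Head [Op n [Term [Head [Op n [Term [Head [Op n [Term [Head [Op n [Term [Head [Op n [Term [Head [Op x]]]]]]]]]]]]]]]]]] / [Head [Op x]]]
  [Term [Head [Op n [Term [Term [Head [Op n [Term [Head [Op n [Term [Head [Op n [Term [Head [Op n [Term [Head [Op x]]]]]]]]]]]]]]] / [Head [Op x]]]]]]
  [Term [Head [Op n [Term [Head [Op n [Term [Term [Head [Op n [Term [Head [Op n [Term [Head [Op n [Term [Head [Op x]]]]]]]]]]]] / [Head [Op x]]]]]]]]]
  [Term [Head [Op n [Term [Head [Op n [Term [Head [Op n [Term [Term [Head [Op n [Term [Head [Op n [Term [Head [Op x]]]]]]]]] / [Head [Op x]]]]]]]]]]]]
  [Term [Head [Op n [Term [Head [Op n [Term [Head [Op n [Term [Head [Op n [Term [Term [Head [Op n [Term [Head [Op x]]]]]] / [Head [Op x]]]]]]]]]]]]]]]
  [Term [Head [Op n [Term [Head [Op n [Term [Head [Op n [Term [Head [Op n [Term [Head [Op n [Term [Term [Head [Op x]]] / [Head [Op x]]]]]]]]]]]]]]]]]]
  [Term [Head [Op n [Term [Head [Op n [Term [Head [Op n [Term [Head [Op n [Term [Head [Op n [Term [Head x / [Head [Op x]]]]]]]]]]]]]]]]]]]

7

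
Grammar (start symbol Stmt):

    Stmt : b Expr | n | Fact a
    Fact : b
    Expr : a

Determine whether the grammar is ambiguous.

Witness: b a

Derivation 1: Stmt ⇒ b Expr ⇒ b a
Derivation 2: Stmt ⇒ Fact a ⇒ b a

Two distinct leftmost derivations for the same string.

Ambiguous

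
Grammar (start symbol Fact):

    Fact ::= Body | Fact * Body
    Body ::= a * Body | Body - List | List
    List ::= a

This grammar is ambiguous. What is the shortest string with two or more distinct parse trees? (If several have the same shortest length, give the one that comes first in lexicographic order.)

a * a

length 1: no string has ≥2 trees
length 3: a * a has 2 parse trees

Two derivations of a * a:
  Fact ⇒ Body ⇒ a * Body ⇒ a * List ⇒ a * a
  Fact ⇒ Fact * Body ⇒ Body * Body ⇒ List * Body ⇒ a * Body ⇒ a * List ⇒ a * a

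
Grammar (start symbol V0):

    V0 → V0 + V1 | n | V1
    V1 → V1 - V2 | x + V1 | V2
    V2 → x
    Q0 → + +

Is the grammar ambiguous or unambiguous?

Witness: x + x

Derivation 1: V0 ⇒ V0 + V1 ⇒ V1 + V1 ⇒ V2 + V1 ⇒ x + V1 ⇒ x + V2 ⇒ x + x
Derivation 2: V0 ⇒ V1 ⇒ x + V1 ⇒ x + V2 ⇒ x + x

Two distinct leftmost derivations for the same string.

Ambiguous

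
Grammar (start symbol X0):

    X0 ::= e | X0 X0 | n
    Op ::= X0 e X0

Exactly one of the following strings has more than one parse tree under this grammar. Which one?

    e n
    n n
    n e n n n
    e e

n e n n n

e n: 1 tree
n n: 1 tree
n e n n n: 14 trees
e e: 1 tree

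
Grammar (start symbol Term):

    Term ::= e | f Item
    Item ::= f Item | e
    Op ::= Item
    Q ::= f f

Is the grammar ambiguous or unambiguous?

Unambiguous

(Op, Q are unreachable from Term, so their rules don't affect L(Term).) The reachable rules are right-linear with at most one rule per (nonterminal, next-terminal) pair. Each input token forces the next rule, so parsing is deterministic.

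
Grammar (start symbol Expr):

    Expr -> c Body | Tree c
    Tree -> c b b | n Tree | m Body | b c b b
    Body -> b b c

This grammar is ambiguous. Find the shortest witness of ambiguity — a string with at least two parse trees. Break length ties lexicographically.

c b b c

length 4: c b b c has 2 parse trees

Two derivations of c b b c:
  Expr ⇒ c Body ⇒ c b b c
  Expr ⇒ Tree c ⇒ c b b c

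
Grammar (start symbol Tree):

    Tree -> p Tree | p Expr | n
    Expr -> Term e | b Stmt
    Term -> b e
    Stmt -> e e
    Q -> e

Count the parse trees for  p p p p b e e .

Parse trees for p p p p b e e:
  [Tree p [Tree p [Tree p [Tree p [Expr [Term b e] e]]]]]
  [Tree p [Tree p [Tree p [Tree p [Expr b [Stmt e e]]]]]]

2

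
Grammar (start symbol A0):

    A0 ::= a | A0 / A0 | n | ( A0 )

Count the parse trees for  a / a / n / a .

5

Parse trees for a / a / n / a:
  [A0 [A0 a] / [A0 [A0 a] / [A0 [A0 n] / [A0 a]]]]
  [A0 [A0 a] / [A0 [A0 [A0 a] / [A0 n]] / [A0 a]]]
  [A0 [A0 [A0 a] / [A0 a]] / [A0 [A0 n] / [A0 a]]]
  [A0 [A0 [A0 a] / [A0 [A0 a] / [A0 n]]] / [A0 a]]
  [A0 [A0 [A0 [A0 a] / [A0 a]] / [A0 n]] / [A0 a]]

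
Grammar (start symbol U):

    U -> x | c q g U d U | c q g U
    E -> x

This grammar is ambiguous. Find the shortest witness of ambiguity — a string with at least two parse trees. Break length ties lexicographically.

length 1: no string has ≥2 trees
length 4: no string has ≥2 trees
length 6: no string has ≥2 trees
length 7: no string has ≥2 trees
length 9: c q g c q g x d x has 2 parse trees

Two derivations of c q g c q g x d x:
  U ⇒ c q g U d U ⇒ c q g c q g U d U ⇒ c q g c q g x d U ⇒ c q g c q g x d x
  U ⇒ c q g U ⇒ c q g c q g U d U ⇒ c q g c q g x d U ⇒ c q g c q g x d x

c q g c q g x d x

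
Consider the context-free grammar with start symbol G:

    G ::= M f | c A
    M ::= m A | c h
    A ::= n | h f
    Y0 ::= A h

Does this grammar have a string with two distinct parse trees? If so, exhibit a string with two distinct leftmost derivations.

Witness: c h f

Derivation 1: G ⇒ M f ⇒ c h f
Derivation 2: G ⇒ c A ⇒ c h f

Two distinct leftmost derivations for the same string.

Ambiguous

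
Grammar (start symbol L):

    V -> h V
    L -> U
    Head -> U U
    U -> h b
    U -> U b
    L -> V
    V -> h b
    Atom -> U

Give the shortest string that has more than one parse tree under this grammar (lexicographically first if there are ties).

length 2: h b has 2 parse trees

Two derivations of h b:
  L ⇒ U ⇒ h b
  L ⇒ V ⇒ h b

h b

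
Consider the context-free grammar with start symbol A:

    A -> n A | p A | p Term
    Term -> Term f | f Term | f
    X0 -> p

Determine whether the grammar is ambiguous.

Ambiguous

Witness: p f f

Derivation 1: A ⇒ p Term ⇒ p Term f ⇒ p f f
Derivation 2: A ⇒ p Term ⇒ p f Term ⇒ p f f

Two distinct leftmost derivations for the same string.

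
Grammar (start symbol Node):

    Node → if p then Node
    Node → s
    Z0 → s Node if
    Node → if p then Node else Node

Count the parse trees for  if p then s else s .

Parse trees for if p then s else s:
  [Node if p then [Node s] else [Node s]]

1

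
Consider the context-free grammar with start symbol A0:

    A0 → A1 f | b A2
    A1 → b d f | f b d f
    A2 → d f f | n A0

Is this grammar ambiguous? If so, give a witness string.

Witness: b d f f

Derivation 1: A0 ⇒ A1 f ⇒ b d f f
Derivation 2: A0 ⇒ b A2 ⇒ b d f f

Two distinct leftmost derivations for the same string.

Ambiguous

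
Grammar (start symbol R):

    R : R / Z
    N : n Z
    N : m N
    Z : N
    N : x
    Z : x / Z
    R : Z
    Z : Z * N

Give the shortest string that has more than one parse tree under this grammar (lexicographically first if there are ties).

x / x

length 1: no string has ≥2 trees
length 2: no string has ≥2 trees
length 3: x / x has 2 parse trees

Two derivations of x / x:
  R ⇒ R / Z ⇒ Z / Z ⇒ N / Z ⇒ x / Z ⇒ x / N ⇒ x / x
  R ⇒ Z ⇒ x / Z ⇒ x / N ⇒ x / x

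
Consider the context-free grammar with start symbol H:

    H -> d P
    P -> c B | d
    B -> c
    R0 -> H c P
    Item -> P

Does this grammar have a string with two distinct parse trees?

(R0, Item are unreachable from H, so their rules don't affect L(H).) The reachable rules are right-linear with at most one rule per (nonterminal, next-terminal) pair. Each input token forces the next rule, so parsing is deterministic.

Unambiguous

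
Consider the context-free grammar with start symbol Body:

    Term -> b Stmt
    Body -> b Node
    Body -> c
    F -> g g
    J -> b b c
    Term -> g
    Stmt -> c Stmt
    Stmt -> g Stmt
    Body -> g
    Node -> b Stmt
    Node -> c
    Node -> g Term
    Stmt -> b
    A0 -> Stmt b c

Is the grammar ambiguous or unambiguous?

Unambiguous

(J, A0, F are unreachable from Body, so their rules don't affect L(Body).) Each reachable nonterminal has at most one production per leading terminal, and all productions are right-linear; the derivation is determined token-by-token.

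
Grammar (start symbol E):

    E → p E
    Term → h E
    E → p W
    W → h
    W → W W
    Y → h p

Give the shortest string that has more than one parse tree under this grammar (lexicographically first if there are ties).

length 2: no string has ≥2 trees
length 3: no string has ≥2 trees
length 4: p h h h has 2 parse trees

Two derivations of p h h h:
  E ⇒ p W ⇒ p W W ⇒ p h W ⇒ p h W W ⇒ p h h W ⇒ p h h h
  E ⇒ p W ⇒ p W W ⇒ p W W W ⇒ p h W W ⇒ p h h W ⇒ p h h h

p h h h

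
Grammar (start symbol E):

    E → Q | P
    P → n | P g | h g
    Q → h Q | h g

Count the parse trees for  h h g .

1

Parse trees for h h g:
  [E [Q h [Q h g]]]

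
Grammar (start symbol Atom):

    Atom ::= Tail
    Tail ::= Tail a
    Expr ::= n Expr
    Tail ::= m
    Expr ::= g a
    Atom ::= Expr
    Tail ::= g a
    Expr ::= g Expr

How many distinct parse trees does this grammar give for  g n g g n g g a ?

Parse trees for g n g g n g g a:
  [Atom [Expr g [Expr n [Expr g [Expr g [Expr n [Expr g [Expr g a]]]]]]]]

1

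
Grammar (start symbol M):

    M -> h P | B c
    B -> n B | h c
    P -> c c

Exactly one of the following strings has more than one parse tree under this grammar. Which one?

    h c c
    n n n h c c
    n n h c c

h c c: 2 trees
n n n h c c: 1 tree
n n h c c: 1 tree

h c c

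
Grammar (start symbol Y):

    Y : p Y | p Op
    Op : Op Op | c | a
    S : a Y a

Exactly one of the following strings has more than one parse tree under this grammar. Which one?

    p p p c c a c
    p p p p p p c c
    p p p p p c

p p p c c a c: 5 trees
p p p p p p c c: 1 tree
p p p p p c: 1 tree

p p p c c a c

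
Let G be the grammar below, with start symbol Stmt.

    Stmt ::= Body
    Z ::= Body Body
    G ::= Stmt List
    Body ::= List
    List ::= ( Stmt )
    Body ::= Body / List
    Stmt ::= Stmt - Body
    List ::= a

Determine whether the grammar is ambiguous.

Unambiguous

Only Stmt, Body, List are reachable from Stmt; ignoring the rest: The grammar is stratified — Stmt handles '-' (left-recursive), Body handles '/', List atoms. Each operator has a fixed associativity and precedence level, so every string has one parse.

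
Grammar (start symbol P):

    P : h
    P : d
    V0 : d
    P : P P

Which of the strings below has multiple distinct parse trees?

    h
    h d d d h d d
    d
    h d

h: 1 tree
h d d d h d d: 132 trees
d: 1 tree
h d: 1 tree

h d d d h d d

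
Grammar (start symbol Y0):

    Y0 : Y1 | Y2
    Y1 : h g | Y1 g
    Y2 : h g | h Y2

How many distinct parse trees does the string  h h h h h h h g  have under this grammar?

1

Parse trees for h h h h h h h g:
  [Y0 [Y2 h [Y2 h [Y2 h [Y2 h [Y2 h [Y2 h [Y2 h g]]]]]]]]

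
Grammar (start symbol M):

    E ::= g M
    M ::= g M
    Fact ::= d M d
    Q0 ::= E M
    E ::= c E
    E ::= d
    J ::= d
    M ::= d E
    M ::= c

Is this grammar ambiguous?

Only M, E are reachable from M; ignoring the rest: Restricted to the reachable nonterminals, every rule has the form A → t or A → t B, and no two rules for the same A share a first terminal. The grammar encodes a DFA — one run per string.

Unambiguous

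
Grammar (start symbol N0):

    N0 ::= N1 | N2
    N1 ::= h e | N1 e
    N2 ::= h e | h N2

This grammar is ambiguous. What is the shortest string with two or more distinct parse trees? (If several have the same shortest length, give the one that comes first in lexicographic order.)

h e

length 2: h e has 2 parse trees

Two derivations of h e:
  N0 ⇒ N1 ⇒ h e
  N0 ⇒ N2 ⇒ h e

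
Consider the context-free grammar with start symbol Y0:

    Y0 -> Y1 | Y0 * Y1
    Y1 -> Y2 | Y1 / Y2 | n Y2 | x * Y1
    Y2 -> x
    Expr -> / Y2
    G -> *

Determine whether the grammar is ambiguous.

Ambiguous

Witness: x * x

Derivation 1: Y0 ⇒ Y1 ⇒ x * Y1 ⇒ x * Y2 ⇒ x * x
Derivation 2: Y0 ⇒ Y0 * Y1 ⇒ Y1 * Y1 ⇒ Y2 * Y1 ⇒ x * Y1 ⇒ x * Y2 ⇒ x * x

Two distinct leftmost derivations for the same string.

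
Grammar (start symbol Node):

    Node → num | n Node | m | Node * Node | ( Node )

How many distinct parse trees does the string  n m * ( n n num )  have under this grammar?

Parse trees for n m * ( n n num ):
  [Node n [Node [Node m] * [Node ( [Node n [Node n [Node num]]] )]]]
  [Node [Node n [Node m]] * [Node ( [Node n [Node n [Node num]]] )]]

2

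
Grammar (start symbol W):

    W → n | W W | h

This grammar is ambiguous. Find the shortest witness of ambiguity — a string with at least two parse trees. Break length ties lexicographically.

h h h

length 1: no string has ≥2 trees
length 2: no string has ≥2 trees
length 3: h h h has 2 parse trees

Two derivations of h h h:
  W ⇒ W W ⇒ W W W ⇒ h W W ⇒ h h W ⇒ h h h
  W ⇒ W W ⇒ h W ⇒ h W W ⇒ h h W ⇒ h h h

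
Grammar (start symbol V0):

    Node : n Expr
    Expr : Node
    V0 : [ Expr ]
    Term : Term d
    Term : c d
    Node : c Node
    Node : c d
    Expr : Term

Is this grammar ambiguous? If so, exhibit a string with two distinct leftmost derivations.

Ambiguous

Witness: [ c d ]

Derivation 1: V0 ⇒ [ Expr ] ⇒ [ Node ] ⇒ [ c d ]
Derivation 2: V0 ⇒ [ Expr ] ⇒ [ Term ] ⇒ [ c d ]

Two distinct leftmost derivations for the same string.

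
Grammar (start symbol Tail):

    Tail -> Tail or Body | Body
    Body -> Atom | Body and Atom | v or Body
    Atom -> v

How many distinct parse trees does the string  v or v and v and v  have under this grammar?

4

Parse trees for v or v and v and v:
  [Tail [Tail [Body [Atom v]]] or [Body [Body [Body [Atom v]] and [Atom v]] and [Atom v]]]
  [Tail [Body [Body [Body v or [Body [Atom v]]] and [Atom v]] and [Atom v]]]
  [Tail [Body [Body v or [Body [Body [Atom v]] and [Atom v]]] and [Atom v]]]
  [Tail [Body v or [Body [Body [Body [Atom v]] and [Atom v]] and [Atom v]]]]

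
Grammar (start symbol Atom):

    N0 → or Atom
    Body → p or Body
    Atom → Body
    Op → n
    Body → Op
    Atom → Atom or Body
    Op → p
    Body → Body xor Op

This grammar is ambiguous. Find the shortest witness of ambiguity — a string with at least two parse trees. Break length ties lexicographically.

length 1: no string has ≥2 trees
length 3: p or n has 2 parse trees

Two derivations of p or n:
  Atom ⇒ Body ⇒ p or Body ⇒ p or Op ⇒ p or n
  Atom ⇒ Atom or Body ⇒ Body or Body ⇒ Op or Body ⇒ p or Body ⇒ p or Op ⇒ p or n

p or n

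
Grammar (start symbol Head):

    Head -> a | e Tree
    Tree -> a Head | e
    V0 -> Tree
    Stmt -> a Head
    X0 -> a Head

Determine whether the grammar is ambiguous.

Only Head, Tree are reachable from Head; ignoring the rest: Restricted to the reachable nonterminals, every rule has the form A → t or A → t B, and no two rules for the same A share a first terminal. The grammar encodes a DFA — one run per string.

Unambiguous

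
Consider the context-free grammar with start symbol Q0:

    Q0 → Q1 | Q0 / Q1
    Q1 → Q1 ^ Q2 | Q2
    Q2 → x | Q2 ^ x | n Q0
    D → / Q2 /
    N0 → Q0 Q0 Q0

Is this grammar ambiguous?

Witness: x ^ x

Derivation 1: Q0 ⇒ Q1 ⇒ Q1 ^ Q2 ⇒ Q2 ^ Q2 ⇒ x ^ Q2 ⇒ x ^ x
Derivation 2: Q0 ⇒ Q1 ⇒ Q2 ⇒ Q2 ^ x ⇒ x ^ x

Two distinct leftmost derivations for the same string.

Ambiguous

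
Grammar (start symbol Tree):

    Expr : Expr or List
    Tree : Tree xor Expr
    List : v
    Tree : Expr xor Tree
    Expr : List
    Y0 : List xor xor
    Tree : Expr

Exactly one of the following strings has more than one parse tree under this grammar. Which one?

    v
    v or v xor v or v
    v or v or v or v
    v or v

v: 1 tree
v or v xor v or v: 2 trees
v or v or v or v: 1 tree
v or v: 1 tree

v or v xor v or v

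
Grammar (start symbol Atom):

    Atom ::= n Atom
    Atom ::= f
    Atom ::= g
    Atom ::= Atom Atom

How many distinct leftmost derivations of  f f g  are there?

Parse trees for f f g:
  [Atom [Atom f] [Atom [Atom f] [Atom g]]]
  [Atom [Atom [Atom f] [Atom f]] [Atom g]]

2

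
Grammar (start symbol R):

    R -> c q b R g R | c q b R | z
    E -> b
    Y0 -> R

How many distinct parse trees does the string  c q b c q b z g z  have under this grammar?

Parse trees for c q b c q b z g z:
  [R c q b [R c q b [R z]] g [R z]]
  [R c q b [R c q b [R z] g [R z]]]

2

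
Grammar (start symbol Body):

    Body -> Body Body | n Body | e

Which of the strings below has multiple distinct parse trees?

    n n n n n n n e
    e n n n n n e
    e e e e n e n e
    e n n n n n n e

n n n n n n n e: 1 tree
e n n n n n e: 1 tree
e e e e n e n e: 56 trees
e n n n n n n e: 1 tree

e e e e n e n e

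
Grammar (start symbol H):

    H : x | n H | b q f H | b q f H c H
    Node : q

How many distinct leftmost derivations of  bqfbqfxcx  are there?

Parse trees for bqfbqfxcx:
  [H b q f [H b q f [H x] c [H x]]]
  [H b q f [H b q f [H x]] c [H x]]

2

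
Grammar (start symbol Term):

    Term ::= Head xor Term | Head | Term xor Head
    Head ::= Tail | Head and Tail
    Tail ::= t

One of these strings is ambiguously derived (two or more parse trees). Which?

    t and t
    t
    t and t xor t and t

t and t: 1 tree
t: 1 tree
t and t xor t and t: 2 trees

t and t xor t and t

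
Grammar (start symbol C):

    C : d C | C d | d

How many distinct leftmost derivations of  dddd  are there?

8

Parse trees for dddd:
  [C d [C d [C d [C d]]]]
  [C d [C d [C [C d] d]]]
  [C d [C [C d [C d]] d]]
  [C d [C [C [C d] d] d]]
  [C [C d [C d [C d]]] d]
  [C [C d [C [C d] d]] d]
  [C [C [C d [C d]] d] d]
  [C [C [C [C d] d] d] d]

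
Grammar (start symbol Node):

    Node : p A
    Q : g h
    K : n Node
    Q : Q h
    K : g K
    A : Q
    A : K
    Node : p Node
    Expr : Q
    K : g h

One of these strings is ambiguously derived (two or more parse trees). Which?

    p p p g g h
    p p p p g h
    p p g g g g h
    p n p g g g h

p p p p g h

p p p g g h: 1 tree
p p p p g h: 2 trees
p p g g g g h: 1 tree
p n p g g g h: 1 tree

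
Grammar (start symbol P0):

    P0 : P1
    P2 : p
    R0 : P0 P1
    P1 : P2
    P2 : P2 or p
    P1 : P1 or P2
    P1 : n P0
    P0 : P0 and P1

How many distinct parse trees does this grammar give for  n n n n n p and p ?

Parse trees for n n n n n p and p:
  [P0 [P1 n [P0 [P1 n [P0 [P1 n [P0 [P1 n [P0 [P1 n [P0 [P0 [P1 [P2 p]]] and [P1 [P2 p]]]]]]]]]]]]]
  [P0 [P1 n [P0 [P1 n [P0 [P1 n [P0 [P1 n [P0 [P0 [P1 n [P0 [P1 [P2 p]]]]] and [P1 [P2 p]]]]]]]]]]]
  [P0 [P1 n [P0 [P1 n [P0 [P1 n [P0 [P0 [P1 n [P0 [P1 n [P0 [P1 [P2 p]]]]]]] and [P1 [P2 p]]]]]]]]]
  [P0 [P1 n [P0 [P1 n [P0 [P0 [P1 n [P0 [P1 n [P0 [P1 n [P0 [P1 [P2 p]]]]]]]]] and [P1 [P2 p]]]]]]]
  [P0 [P1 n [P0 [P0 [P1 n [P0 [P1 n [P0 [P1 n [P0 [P1 n [P0 [P1 [P2 p]]]]]]]]]]] and [P1 [P2 p]]]]]
  [P0 [P0 [P1 n [P0 [P1 n [P0 [P1 n [P0 [P1 n [P0 [P1 n [P0 [P1 [P2 p]]]]]]]]]]]]] and [P1 [P2 p]]]

6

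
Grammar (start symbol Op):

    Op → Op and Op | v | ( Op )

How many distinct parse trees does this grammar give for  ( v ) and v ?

1

Parse trees for ( v ) and v:
  [Op [Op ( [Op v] )] and [Op v]]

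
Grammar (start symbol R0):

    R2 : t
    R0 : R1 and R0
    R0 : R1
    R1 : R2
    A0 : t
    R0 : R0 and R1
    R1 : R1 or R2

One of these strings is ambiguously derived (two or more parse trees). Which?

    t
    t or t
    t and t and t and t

t and t and t and t

t: 1 tree
t or t: 1 tree
t and t and t and t: 8 trees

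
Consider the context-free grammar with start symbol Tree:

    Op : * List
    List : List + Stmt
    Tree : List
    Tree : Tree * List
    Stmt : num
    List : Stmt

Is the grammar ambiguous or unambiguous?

(Op is unreachable from Tree, so its rules don't affect L(Tree).) Tree → Tree * List | List  ;  List → List + Stmt | Stmt  — a left-associative chain with Stmt at the bottom. Each string factors uniquely by precedence.

Unambiguous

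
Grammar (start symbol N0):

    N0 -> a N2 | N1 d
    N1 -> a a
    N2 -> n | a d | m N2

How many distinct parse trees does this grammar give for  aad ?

2

Parse trees for aad:
  [N0 a [N2 a d]]
  [N0 [N1 a a] d]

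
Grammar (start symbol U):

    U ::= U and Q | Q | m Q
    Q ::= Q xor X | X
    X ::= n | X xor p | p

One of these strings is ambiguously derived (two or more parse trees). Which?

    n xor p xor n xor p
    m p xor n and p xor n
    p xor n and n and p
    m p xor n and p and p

n xor p xor n xor p: 4 trees
m p xor n and p xor n: 1 tree
p xor n and n and p: 1 tree
m p xor n and p and p: 1 tree

n xor p xor n xor p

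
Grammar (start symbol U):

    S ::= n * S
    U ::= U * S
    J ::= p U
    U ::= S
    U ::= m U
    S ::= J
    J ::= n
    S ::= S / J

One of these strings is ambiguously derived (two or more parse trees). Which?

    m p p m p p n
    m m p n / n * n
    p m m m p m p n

m p p m p p n: 1 tree
m m p n / n * n: 7 trees
p m m m p m p n: 1 tree

m m p n / n * n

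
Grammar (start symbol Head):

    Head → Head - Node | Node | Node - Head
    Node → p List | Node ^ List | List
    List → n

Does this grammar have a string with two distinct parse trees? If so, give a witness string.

Witness: n - n

Derivation 1: Head ⇒ Head - Node ⇒ Node - Node ⇒ List - Node ⇒ n - Node ⇒ n - List ⇒ n - n
Derivation 2: Head ⇒ Node - Head ⇒ List - Head ⇒ n - Head ⇒ n - Node ⇒ n - List ⇒ n - n

Two distinct leftmost derivations for the same string.

Ambiguous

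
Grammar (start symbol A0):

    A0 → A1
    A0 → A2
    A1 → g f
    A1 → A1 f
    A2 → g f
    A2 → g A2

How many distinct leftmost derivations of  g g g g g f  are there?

Parse trees for g g g g g f:
  [A0 [A2 g [A2 g [A2 g [A2 g [A2 g f]]]]]]

1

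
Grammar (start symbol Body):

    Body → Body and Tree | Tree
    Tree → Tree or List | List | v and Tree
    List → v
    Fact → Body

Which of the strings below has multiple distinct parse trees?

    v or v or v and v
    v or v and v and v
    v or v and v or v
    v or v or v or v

v or v and v and v

v or v or v and v: 1 tree
v or v and v and v: 2 trees
v or v and v or v: 1 tree
v or v or v or v: 1 tree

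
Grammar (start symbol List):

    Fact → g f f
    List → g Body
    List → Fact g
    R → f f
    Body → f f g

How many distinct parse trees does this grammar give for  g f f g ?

Parse trees for g f f g:
  [List g [Body f f g]]
  [List [Fact g f f] g]

2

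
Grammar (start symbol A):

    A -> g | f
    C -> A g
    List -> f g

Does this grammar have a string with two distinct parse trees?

Unambiguous

Only A is reachable from A; ignoring the rest: Each reachable nonterminal has at most one production per leading terminal, and all productions are right-linear; the derivation is determined token-by-token.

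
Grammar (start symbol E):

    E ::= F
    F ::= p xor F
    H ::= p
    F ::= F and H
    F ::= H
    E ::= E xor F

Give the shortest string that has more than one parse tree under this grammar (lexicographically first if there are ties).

p xor p

length 1: no string has ≥2 trees
length 3: p xor p has 2 parse trees

Two derivations of p xor p:
  E ⇒ F ⇒ p xor F ⇒ p xor H ⇒ p xor p
  E ⇒ E xor F ⇒ F xor F ⇒ H xor F ⇒ p xor F ⇒ p xor H ⇒ p xor p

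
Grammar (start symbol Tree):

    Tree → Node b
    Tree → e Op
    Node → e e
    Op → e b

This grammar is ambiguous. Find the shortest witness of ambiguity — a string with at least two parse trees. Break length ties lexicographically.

e e b

length 3: e e b has 2 parse trees

Two derivations of e e b:
  Tree ⇒ Node b ⇒ e e b
  Tree ⇒ e Op ⇒ e e b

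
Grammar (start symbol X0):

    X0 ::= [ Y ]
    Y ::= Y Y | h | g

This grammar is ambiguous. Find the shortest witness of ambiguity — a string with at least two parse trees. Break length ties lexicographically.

[ g g g ]

length 3: no string has ≥2 trees
length 4: no string has ≥2 trees
length 5: [ g g g ] has 2 parse trees

Two derivations of [ g g g ]:
  X0 ⇒ [ Y ] ⇒ [ Y Y ] ⇒ [ Y Y Y ] ⇒ [ g Y Y ] ⇒ [ g g Y ] ⇒ [ g g g ]
  X0 ⇒ [ Y ] ⇒ [ Y Y ] ⇒ [ g Y ] ⇒ [ g Y Y ] ⇒ [ g g Y ] ⇒ [ g g g ]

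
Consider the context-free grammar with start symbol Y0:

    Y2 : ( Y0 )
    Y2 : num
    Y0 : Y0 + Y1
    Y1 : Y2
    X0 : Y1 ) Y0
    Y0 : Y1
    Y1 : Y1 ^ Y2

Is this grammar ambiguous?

Only Y0, Y1, Y2 are reachable from Y0; ignoring the rest: This is a standard precedence ladder (Y0 over Y1 over Y2), with each level left-recursive on its own operator ('+' at Y0, '^' at Y1). That structure is LR(1), hence unambiguous.

Unambiguous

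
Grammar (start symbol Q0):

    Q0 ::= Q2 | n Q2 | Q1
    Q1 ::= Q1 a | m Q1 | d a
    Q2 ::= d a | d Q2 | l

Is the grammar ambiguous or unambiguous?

Witness: d a

Derivation 1: Q0 ⇒ Q2 ⇒ d a
Derivation 2: Q0 ⇒ Q1 ⇒ d a

Two distinct leftmost derivations for the same string.

Ambiguous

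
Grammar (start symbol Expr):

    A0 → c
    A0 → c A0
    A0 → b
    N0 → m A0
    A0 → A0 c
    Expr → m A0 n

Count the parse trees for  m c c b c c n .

Parse trees for m c c b c c n:
  [Expr m [A0 c [A0 c [A0 [A0 [A0 b] c] c]]] n]
  [Expr m [A0 c [A0 [A0 c [A0 [A0 b] c]] c]] n]
  [Expr m [A0 c [A0 [A0 [A0 c [A0 b]] c] c]] n]
  [Expr m [A0 [A0 c [A0 c [A0 [A0 b] c]]] c] n]
  [Expr m [A0 [A0 c [A0 [A0 c [A0 b]] c]] c] n]
  [Expr m [A0 [A0 [A0 c [A0 c [A0 b]]] c] c] n]

6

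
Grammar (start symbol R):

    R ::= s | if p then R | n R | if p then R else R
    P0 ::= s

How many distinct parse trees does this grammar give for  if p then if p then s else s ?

2

Parse trees for if p then if p then s else s:
  [R if p then [R if p then [R s] else [R s]]]
  [R if p then [R if p then [R s]] else [R s]]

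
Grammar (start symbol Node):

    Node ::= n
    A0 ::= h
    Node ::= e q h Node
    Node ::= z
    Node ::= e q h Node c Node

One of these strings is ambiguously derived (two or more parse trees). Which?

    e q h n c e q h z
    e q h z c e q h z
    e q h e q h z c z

e q h n c e q h z: 1 tree
e q h z c e q h z: 1 tree
e q h e q h z c z: 2 trees

e q h e q h z c z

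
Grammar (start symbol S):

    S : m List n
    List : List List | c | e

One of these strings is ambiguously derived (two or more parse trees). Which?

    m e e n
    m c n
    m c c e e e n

m c c e e e n

m e e n: 1 tree
m c n: 1 tree
m c c e e e n: 14 trees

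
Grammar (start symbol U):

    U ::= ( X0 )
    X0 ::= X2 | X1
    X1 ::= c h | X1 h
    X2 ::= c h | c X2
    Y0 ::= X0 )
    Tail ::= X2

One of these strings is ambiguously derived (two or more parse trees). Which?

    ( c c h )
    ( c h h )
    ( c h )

( c h )

( c c h ): 1 tree
( c h h ): 1 tree
( c h ): 2 trees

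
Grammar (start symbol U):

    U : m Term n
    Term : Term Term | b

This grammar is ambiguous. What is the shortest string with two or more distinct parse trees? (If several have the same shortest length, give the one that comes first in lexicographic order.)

m b b b n

length 3: no string has ≥2 trees
length 4: no string has ≥2 trees
length 5: m b b b n has 2 parse trees

Two derivations of m b b b n:
  U ⇒ m Term n ⇒ m Term Term n ⇒ m Term Term Term n ⇒ m b Term Term n ⇒ m b b Term n ⇒ m b b b n
  U ⇒ m Term n ⇒ m Term Term n ⇒ m b Term n ⇒ m b Term Term n ⇒ m b b Term n ⇒ m b b b n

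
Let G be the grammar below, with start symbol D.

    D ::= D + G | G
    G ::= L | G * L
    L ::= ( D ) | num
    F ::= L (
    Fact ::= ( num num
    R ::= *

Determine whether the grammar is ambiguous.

Unambiguous

Only D, G, L are reachable from D; ignoring the rest: D → D + G | G  ;  G → G * L | L  — a left-associative chain with L at the bottom. Each string factors uniquely by precedence.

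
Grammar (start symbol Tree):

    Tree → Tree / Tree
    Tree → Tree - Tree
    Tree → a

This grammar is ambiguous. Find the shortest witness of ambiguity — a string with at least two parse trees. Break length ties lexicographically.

length 1: no string has ≥2 trees
length 3: no string has ≥2 trees
length 5: a - a - a has 2 parse trees

Two derivations of a - a - a:
  Tree ⇒ Tree - Tree ⇒ Tree - Tree - Tree ⇒ a - Tree - Tree ⇒ a - a - Tree ⇒ a - a - a
  Tree ⇒ Tree - Tree ⇒ a - Tree ⇒ a - Tree - Tree ⇒ a - a - Tree ⇒ a - a - a

a - a - a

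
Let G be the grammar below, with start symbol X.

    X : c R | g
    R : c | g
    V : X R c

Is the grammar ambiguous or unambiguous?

Unambiguous

(V is unreachable from X, so its rules don't affect L(X).) Each reachable nonterminal has at most one production per leading terminal, and all productions are right-linear; the derivation is determined token-by-token.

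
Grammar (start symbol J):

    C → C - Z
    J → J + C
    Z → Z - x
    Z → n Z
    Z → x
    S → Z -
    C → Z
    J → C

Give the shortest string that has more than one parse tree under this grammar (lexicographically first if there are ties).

x - x

length 1: no string has ≥2 trees
length 2: no string has ≥2 trees
length 3: x - x has 2 parse trees

Two derivations of x - x:
  J ⇒ C ⇒ C - Z ⇒ Z - Z ⇒ x - Z ⇒ x - x
  J ⇒ C ⇒ Z ⇒ Z - x ⇒ x - x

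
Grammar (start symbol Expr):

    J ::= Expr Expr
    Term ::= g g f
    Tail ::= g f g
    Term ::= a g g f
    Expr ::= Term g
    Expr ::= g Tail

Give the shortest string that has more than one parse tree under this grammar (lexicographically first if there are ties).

length 4: g g f g has 2 parse trees

Two derivations of g g f g:
  Expr ⇒ Term g ⇒ g g f g
  Expr ⇒ g Tail ⇒ g g f g

g g f g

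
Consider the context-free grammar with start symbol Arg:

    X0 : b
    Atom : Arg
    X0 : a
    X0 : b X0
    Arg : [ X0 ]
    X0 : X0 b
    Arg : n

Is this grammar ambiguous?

Ambiguous

Witness: [ b b ]

Derivation 1: Arg ⇒ [ X0 ] ⇒ [ b X0 ] ⇒ [ b b ]
Derivation 2: Arg ⇒ [ X0 ] ⇒ [ X0 b ] ⇒ [ b b ]

Two distinct leftmost derivations for the same string.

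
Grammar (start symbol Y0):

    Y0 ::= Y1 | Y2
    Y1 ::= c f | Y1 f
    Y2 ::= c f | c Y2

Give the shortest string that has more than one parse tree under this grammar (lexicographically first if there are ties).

c f

length 2: c f has 2 parse trees

Two derivations of c f:
  Y0 ⇒ Y1 ⇒ c f
  Y0 ⇒ Y2 ⇒ c f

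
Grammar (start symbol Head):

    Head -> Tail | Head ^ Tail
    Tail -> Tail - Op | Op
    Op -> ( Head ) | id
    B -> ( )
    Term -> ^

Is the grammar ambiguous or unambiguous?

Unambiguous

(B, Term are unreachable from Head, so their rules don't affect L(Head).) Head → Head ^ Tail | Tail  ;  Tail → Tail - Op | Op  — a left-associative chain with Op at the bottom. Each string factors uniquely by precedence.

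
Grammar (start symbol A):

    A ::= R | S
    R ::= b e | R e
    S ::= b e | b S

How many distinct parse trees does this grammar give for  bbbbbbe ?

Parse trees for bbbbbbe:
  [A [S b [S b [S b [S b [S b [S b e]]]]]]]

1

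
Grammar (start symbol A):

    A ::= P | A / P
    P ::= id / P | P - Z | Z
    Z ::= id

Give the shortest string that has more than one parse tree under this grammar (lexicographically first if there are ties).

id / id

length 1: no string has ≥2 trees
length 3: id / id has 2 parse trees

Two derivations of id / id:
  A ⇒ P ⇒ id / P ⇒ id / Z ⇒ id / id
  A ⇒ A / P ⇒ P / P ⇒ Z / P ⇒ id / P ⇒ id / Z ⇒ id / id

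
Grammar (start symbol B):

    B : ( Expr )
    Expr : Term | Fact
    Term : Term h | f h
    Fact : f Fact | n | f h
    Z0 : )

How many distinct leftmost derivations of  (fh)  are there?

Parse trees for (fh):
  [B ( [Expr [Term f h]] )]
  [B ( [Expr [Fact f h]] )]

2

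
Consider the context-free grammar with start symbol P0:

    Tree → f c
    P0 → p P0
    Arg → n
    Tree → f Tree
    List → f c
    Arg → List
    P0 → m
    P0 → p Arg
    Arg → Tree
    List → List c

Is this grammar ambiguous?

Witness: p f c

Derivation 1: P0 ⇒ p Arg ⇒ p List ⇒ p f c
Derivation 2: P0 ⇒ p Arg ⇒ p Tree ⇒ p f c

Two distinct leftmost derivations for the same string.

Ambiguous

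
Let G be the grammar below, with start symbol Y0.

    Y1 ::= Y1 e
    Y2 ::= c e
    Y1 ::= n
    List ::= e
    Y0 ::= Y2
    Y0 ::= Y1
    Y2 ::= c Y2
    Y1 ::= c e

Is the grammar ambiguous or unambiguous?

Witness: c e

Derivation 1: Y0 ⇒ Y2 ⇒ c e
Derivation 2: Y0 ⇒ Y1 ⇒ c e

Two distinct leftmost derivations for the same string.

Ambiguous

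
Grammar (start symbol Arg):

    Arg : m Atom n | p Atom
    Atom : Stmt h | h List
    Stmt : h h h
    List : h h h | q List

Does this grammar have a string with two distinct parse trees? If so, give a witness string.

Witness: p h h h h

Derivation 1: Arg ⇒ p Atom ⇒ p Stmt h ⇒ p h h h h
Derivation 2: Arg ⇒ p Atom ⇒ p h List ⇒ p h h h h

Two distinct leftmost derivations for the same string.

Ambiguous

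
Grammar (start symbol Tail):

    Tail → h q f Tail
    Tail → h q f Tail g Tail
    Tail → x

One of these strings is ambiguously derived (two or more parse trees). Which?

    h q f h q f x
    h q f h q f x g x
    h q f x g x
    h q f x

h q f h q f x: 1 tree
h q f h q f x g x: 2 trees
h q f x g x: 1 tree
h q f x: 1 tree

h q f h q f x g x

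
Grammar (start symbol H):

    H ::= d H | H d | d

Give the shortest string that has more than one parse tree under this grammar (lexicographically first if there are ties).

length 1: no string has ≥2 trees
length 2: d d has 2 parse trees

Two derivations of d d:
  H ⇒ d H ⇒ d d
  H ⇒ H d ⇒ d d

d d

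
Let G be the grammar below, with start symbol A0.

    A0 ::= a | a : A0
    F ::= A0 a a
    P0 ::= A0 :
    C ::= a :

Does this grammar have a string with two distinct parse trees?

Unambiguous

Only A0 is reachable from A0; ignoring the rest: The reachable grammar is A → atom sep A | atom. Each atom is followed by either the separator (recurse) or end-of-string (stop) — no choice point.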